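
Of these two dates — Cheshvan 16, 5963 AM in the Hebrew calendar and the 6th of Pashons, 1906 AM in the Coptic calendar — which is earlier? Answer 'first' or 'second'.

First date → JDN 2525629; second date → JDN 2521076.
JDN 2521076 < JDN 2525629, so the second date is earlier.

second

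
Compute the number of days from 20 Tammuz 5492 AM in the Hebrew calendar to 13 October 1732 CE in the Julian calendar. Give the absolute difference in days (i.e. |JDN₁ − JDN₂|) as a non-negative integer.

103

JDN of the first date = 2353854.
JDN of the second date = 2353957.
|2353957 − 2353854| = 103.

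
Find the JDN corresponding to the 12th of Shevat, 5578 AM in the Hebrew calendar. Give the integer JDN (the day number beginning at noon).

2385089

In the Gregorian calendar the same day is 19 January 1818.
JDN 2400001 is 17 November 1858 CE (Gregorian), MJD 0; the target day is −14912 days from there, so JDN = 2385089.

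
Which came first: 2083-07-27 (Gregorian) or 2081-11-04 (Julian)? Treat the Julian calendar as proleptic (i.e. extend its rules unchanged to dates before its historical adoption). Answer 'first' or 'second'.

First date → JDN 2482068; second date → JDN 2481451.
JDN 2481451 < JDN 2482068, so the second date is earlier.

second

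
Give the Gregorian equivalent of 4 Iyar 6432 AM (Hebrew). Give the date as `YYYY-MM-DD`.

Julian Day Number of the source date = 2697101.
Converting JDN 2697101 to the Gregorian calendar gives 23 April 2672 CE.

2672-04-23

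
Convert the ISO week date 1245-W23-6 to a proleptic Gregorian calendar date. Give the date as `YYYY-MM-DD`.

ISO week 1 of 1245 is the week containing the first Thursday of 1245.
Week 23, day 6 (Saturday) lands on 1245-06-10.

1245-06-10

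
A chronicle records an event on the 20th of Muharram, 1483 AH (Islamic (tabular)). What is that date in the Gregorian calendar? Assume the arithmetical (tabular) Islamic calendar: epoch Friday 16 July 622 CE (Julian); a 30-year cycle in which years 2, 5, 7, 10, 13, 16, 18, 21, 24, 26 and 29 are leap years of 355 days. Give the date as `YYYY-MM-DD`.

2060-06-19

Julian Day Number of the source date = 2473630.
Converting JDN 2473630 to the Gregorian calendar gives 19 June 2060 CE.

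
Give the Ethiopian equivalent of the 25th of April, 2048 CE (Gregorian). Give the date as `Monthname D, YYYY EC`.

Julian Day Number of the source date = 2469192.
Converting JDN 2469192 to the Ethiopian calendar gives 17 Miyazya 2040 EC.

Miyazya 17, 2040 EC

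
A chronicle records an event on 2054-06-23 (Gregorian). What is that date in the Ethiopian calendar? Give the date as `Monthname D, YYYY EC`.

Both dates share Julian Day Number 2471442; in the Ethiopian calendar that is 16 Sene 2046 EC.

Sene 16, 2046 EC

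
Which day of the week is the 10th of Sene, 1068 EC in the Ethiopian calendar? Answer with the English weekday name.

In the proleptic Gregorian calendar this is 10 June 1076 (JDN 2114222).
Since JDN mod 7 = 5 (0 = Monday), the day is Saturday.

Saturday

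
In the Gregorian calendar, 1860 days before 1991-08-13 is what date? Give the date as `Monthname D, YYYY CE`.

JDN of 1991-08-13 = 2448482.
2448482 − 1860 = 2446622.
JDN 2446622 in the Gregorian calendar is July 10, 1986 CE.

July 10, 1986 CE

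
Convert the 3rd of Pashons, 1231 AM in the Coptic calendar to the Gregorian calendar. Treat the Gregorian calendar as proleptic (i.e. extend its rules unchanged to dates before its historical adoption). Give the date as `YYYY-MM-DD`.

Both dates share Julian Day Number 2274529; in the Gregorian calendar that is 8 May 1515 CE.

1515-05-08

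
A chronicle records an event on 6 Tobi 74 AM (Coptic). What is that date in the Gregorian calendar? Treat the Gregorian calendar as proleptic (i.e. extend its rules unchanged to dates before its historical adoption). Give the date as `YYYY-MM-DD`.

0358-01-02

Julian Day Number of the source date = 1851818.
Converting JDN 1851818 to the Gregorian calendar gives 2 January 358 CE.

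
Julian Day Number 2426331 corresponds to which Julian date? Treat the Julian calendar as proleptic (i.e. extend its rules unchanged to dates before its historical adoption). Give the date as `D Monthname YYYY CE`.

7 December 1930 CE

JDN 2426331 is 20 December 1930 in the Gregorian calendar.
In the Julian calendar that day is 7 December 1930 CE.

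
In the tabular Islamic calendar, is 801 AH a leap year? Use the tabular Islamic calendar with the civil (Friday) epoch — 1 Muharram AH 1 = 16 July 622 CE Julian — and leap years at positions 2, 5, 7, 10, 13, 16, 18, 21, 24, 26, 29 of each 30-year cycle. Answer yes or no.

yes

Year 801 AH is year 21 of its 30-year cycle; leap positions are 2, 5, 7, 10, 13, 16, 18, 21, 24, 26, 29, so it is a leap year (355 days).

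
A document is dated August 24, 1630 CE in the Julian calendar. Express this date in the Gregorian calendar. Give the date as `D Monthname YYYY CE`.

3 September 1630 CE

For dates in this range the Gregorian date is 10 days ahead of the Julian.
24 August 1630 Julian + 10 days → 3 September 1630 Gregorian.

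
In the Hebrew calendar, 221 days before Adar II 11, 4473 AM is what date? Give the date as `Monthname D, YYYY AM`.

Av 27, 4472 AM

JDN of Adar II 11, 4473 AM = 1981553.
1981553 − 221 = 1981332.
JDN 1981332 in the Hebrew calendar is Av 27, 4472 AM.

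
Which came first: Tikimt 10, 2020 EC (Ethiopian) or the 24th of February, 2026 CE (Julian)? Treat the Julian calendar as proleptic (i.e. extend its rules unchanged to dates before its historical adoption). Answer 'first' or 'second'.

The two dates have Julian Day Numbers 2461700 and 2461109 respectively.
Since 2461109 < 2461700, the second date comes first.

second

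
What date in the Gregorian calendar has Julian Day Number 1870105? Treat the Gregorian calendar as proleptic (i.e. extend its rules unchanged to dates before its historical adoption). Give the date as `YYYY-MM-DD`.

0408-01-27

JDN 2451545 is 1 Jan 2000; 1870105 is −581440 days from there.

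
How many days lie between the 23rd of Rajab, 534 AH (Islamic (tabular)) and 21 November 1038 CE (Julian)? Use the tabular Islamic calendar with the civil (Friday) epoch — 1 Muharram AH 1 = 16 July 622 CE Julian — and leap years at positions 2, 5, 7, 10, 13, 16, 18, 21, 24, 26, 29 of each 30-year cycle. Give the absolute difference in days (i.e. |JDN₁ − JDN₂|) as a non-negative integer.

First date → JDN 2137516; second date → JDN 2100512.
The interval is |2137516 − 2100512| = 37004 days.

37004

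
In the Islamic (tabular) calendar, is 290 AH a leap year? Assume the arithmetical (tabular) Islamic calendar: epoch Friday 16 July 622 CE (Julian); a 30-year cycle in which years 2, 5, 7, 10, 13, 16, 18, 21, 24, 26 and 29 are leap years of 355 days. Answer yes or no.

Year 290 AH is year 20 of its 30-year cycle; leap positions are 2, 5, 7, 10, 13, 16, 18, 21, 24, 26, 29, so it is a common year (354 days).

no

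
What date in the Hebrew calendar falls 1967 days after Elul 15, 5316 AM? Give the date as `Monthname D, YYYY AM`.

Shevat 3, 5322 AM

JDN of Elul 15, 5316 AM = 2289620.
2289620 + 1967 = 2291587.
JDN 2291587 in the Hebrew calendar is Shevat 3, 5322 AM.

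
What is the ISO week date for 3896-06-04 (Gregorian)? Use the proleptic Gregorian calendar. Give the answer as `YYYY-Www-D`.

3896-W23-4

The weekday is Thursday (ISO weekday 4).
That Thursday belongs to ISO week 23 of ISO year 3896.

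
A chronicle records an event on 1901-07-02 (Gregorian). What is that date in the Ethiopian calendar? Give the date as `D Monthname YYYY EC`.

25 Sene 1893 EC

Julian Day Number of the source date = 2415568.
Converting JDN 2415568 to the Ethiopian calendar gives 25 Sene 1893 EC.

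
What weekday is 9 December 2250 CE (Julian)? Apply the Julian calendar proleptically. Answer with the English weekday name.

This is JDN 2543213 (24 December 2250 Gregorian).
JDN 2543213 mod 7 = 1, and JDN 0 was a Monday, so this is a Tuesday.

Tuesday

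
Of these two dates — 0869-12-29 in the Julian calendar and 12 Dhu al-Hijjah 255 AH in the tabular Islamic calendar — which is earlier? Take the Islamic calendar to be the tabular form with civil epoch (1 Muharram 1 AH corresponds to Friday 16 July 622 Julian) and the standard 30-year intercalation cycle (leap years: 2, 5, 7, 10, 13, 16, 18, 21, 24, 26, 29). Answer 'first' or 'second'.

second

The two dates have Julian Day Numbers 2038823 and 2038785 respectively.
Since 2038785 < 2038823, the second date comes first.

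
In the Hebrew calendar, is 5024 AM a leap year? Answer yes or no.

Hebrew year 5024 is year 8 of its 19-year Metonic cycle; leap years are at positions 3, 6, 8, 11, 14, 17, 19, so it is a leap year (13 months).

yes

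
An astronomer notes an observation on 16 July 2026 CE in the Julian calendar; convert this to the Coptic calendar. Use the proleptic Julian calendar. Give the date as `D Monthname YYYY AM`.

22 Epip 1742 AM

The source date corresponds to 29 July 2026 in the Gregorian calendar (JDN 2461251).
That day falls on 22 Epip 1742 AM in the Coptic calendar.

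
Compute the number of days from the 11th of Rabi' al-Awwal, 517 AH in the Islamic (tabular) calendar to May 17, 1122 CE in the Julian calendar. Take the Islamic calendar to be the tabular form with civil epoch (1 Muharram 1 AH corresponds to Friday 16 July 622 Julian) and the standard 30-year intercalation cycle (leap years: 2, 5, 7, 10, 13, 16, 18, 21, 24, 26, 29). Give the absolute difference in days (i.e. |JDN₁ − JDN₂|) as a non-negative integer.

357

JDN of the first date = 2131362.
JDN of the second date = 2131005.
|2131005 − 2131362| = 357.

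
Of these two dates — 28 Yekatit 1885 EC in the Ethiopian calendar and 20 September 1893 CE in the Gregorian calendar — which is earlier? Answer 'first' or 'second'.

Converting both to JDN: 2412529 vs 2412727; the smaller is the first.

first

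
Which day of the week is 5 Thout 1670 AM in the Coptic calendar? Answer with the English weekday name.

Tuesday

This is JDN 2434636 (15 September 1953 Gregorian).
2434636 ≡ 1 (mod 7); counting from Monday = 0 gives Tuesday.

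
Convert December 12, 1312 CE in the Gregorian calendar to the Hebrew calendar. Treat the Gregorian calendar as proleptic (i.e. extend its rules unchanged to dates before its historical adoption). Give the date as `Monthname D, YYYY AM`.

Tevet 4, 5073 AM

Julian Day Number of the source date = 2200604.
Converting JDN 2200604 to the Hebrew calendar gives 4 Tevet 5073 AM.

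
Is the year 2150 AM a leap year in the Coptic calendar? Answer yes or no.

2150 mod 4 = 2; in the Coptic calendar a year is leap when year mod 4 = 3, so it is a common year.

no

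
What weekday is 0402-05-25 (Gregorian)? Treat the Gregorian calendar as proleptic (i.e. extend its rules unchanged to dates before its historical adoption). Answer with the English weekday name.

1868032 ≡ 5 (mod 7); counting from Monday = 0 gives Saturday.

Saturday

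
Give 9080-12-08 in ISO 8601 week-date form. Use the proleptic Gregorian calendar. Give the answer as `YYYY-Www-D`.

The weekday is Wednesday (ISO weekday 3).
That Wednesday belongs to ISO week 50 of ISO year 9080.

9080-W50-3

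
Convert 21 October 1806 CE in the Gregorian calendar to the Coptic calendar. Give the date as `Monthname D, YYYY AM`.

Julian Day Number of the source date = 2380981.
Converting JDN 2380981 to the Coptic calendar gives 12 Paopi 1523 AM.

Paopi 12, 1523 AM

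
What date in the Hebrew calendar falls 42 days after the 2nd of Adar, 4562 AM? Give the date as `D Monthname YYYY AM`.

15 Nisan 4562 AM

The starting date is JDN 2014027; 2014027 + 42 = 2014069.
JDN 2014069 corresponds to 15 Nisan 4562 AM.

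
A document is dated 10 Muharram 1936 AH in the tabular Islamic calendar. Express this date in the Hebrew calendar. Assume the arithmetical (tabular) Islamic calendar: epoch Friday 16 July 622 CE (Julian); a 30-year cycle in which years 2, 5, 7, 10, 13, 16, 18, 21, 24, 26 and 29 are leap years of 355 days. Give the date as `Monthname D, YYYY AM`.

Both dates share Julian Day Number 2634148; in the Hebrew calendar that is 10 Kislev 6260 AM.

Kislev 10, 6260 AM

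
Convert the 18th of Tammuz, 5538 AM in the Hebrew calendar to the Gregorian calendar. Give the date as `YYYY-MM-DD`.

Julian Day Number of the source date = 2370655.
Converting JDN 2370655 to the Gregorian calendar gives 13 July 1778 CE.

1778-07-13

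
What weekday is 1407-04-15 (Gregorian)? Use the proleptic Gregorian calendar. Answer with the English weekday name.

Since JDN mod 7 = 2 (0 = Monday), the day is Wednesday.

Wednesday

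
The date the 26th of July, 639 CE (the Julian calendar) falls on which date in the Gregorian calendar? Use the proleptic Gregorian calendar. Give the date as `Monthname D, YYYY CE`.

At this point the Julian calendar is 3 days behind the Gregorian.
26 July 639 Julian + 3 days → 29 July 639 Gregorian.

July 29, 639 CE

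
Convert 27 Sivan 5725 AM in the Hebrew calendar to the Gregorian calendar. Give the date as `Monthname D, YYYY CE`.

Both dates share Julian Day Number 2438939; in the Gregorian calendar that is 27 June 1965 CE.

June 27, 1965 CE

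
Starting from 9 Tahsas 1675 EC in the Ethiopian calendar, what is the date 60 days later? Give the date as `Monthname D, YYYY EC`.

The starting date is JDN 2335747; 2335747 + 60 = 2335807.
JDN 2335807 corresponds to Yekatit 9, 1675 EC.

Yekatit 9, 1675 EC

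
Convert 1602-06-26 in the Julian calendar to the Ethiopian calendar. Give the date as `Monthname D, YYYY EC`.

Hamle 2, 1594 EC

Julian Day Number of the source date = 2306365.
Converting JDN 2306365 to the Ethiopian calendar gives 2 Hamle 1594 EC.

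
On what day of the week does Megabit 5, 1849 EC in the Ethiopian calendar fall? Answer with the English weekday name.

Friday

Equivalently 13 March 1857 Gregorian, JDN 2399387.
JDN 2399387 mod 7 = 4, and JDN 0 was a Monday, so this is a Friday.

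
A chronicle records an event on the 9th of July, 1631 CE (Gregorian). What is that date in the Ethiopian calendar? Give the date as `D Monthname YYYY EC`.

Julian Day Number of the source date = 2316960.
Converting JDN 2316960 to the Ethiopian calendar gives 5 Hamle 1623 EC.

5 Hamle 1623 EC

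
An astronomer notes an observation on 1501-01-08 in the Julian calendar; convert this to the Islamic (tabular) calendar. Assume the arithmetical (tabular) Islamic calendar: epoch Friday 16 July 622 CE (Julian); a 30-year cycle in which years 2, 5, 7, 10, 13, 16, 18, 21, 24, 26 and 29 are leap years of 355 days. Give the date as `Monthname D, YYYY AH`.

Jumada al-Thani 17, 906 AH

Julian Day Number of the source date = 2269306.
Converting JDN 2269306 to the tabular Islamic calendar gives 17 Jumada al-Thani 906 AH.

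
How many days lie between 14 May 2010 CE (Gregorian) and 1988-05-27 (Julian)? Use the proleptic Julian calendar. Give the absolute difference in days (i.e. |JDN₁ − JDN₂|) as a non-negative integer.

8009

First date → JDN 2455331; second date → JDN 2447322.
The interval is |2455331 − 2447322| = 8009 days.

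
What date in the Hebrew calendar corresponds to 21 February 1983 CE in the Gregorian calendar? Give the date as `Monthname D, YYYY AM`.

Adar 8, 5743 AM

Julian Day Number of the source date = 2445387.
Converting JDN 2445387 to the Hebrew calendar gives 8 Adar 5743 AM.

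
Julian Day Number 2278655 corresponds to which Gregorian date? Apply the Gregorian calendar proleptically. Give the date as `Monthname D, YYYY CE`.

Counting from JDN 2299161 = 15 Oct 1582 gives an offset of -20506 days.

August 24, 1526 CE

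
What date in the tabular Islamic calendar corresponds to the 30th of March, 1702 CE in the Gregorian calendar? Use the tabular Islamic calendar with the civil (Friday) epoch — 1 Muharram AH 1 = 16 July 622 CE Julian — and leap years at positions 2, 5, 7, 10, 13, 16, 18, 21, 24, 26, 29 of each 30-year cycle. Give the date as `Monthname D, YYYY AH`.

Dhu al-Qa'dah 1, 1113 AH

Julian Day Number of the source date = 2342791.
Converting JDN 2342791 to the tabular Islamic calendar gives 1 Dhu al-Qa'dah 1113 AH.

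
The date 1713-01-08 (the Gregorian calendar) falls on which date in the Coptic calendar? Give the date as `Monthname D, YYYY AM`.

Julian Day Number of the source date = 2346728.
Converting JDN 2346728 to the Coptic calendar gives 2 Tobi 1429 AM.

Tobi 2, 1429 AM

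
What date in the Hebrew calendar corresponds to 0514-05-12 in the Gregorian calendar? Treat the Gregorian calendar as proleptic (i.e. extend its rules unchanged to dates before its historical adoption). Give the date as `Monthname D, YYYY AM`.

Both dates share Julian Day Number 1908926; in the Hebrew calendar that is 29 Iyar 4274 AM.

Iyar 29, 4274 AM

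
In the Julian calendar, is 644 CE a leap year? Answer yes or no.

644 mod 4 = 0, so it is a leap year in the Julian calendar.

yes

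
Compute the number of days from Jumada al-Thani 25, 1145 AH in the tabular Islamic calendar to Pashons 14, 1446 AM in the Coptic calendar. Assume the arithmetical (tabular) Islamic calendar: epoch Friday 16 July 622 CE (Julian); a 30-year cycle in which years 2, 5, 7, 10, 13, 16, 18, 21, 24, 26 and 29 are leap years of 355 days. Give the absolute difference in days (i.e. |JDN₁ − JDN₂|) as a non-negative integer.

938

First date → JDN 2354007; second date → JDN 2353069.
The interval is |2354007 − 2353069| = 938 days.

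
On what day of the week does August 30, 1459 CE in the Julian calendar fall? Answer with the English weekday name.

Equivalently 8 September 1459 Gregorian, JDN 2254199.
JDN 2254199 mod 7 = 3, and JDN 0 was a Monday, so this is a Thursday.

Thursday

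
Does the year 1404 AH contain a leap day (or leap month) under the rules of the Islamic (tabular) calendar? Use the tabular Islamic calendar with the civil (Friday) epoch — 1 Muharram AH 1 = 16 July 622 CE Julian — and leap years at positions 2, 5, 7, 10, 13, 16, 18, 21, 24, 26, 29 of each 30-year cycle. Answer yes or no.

Year 1404 AH is year 24 of its 30-year cycle; leap positions are 2, 5, 7, 10, 13, 16, 18, 21, 24, 26, 29, so it is a leap year (355 days).

yes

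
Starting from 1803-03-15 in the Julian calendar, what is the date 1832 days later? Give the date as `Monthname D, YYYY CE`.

March 20, 1808 CE

JDN of 1803-03-15 = 2379677.
2379677 + 1832 = 2381509.
JDN 2381509 in the Julian calendar is March 20, 1808 CE.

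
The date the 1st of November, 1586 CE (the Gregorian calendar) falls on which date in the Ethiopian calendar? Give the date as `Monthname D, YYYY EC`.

Julian Day Number of the source date = 2300639.
Converting JDN 2300639 to the Ethiopian calendar gives 25 Tikimt 1579 EC.

Tikimt 25, 1579 EC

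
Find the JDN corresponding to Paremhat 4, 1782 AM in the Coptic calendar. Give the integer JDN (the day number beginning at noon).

Equivalently 13 March 2066 (Gregorian).
JDN 2400001 is 17 November 1858 CE (Gregorian), MJD 0; the target day is +75722 days from there, so JDN = 2475723.

2475723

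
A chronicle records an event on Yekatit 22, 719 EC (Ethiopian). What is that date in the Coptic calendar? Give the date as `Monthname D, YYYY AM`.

Both dates share Julian Day Number 1986641; in the Coptic calendar that is 22 Meshir 443 AM.

Meshir 22, 443 AM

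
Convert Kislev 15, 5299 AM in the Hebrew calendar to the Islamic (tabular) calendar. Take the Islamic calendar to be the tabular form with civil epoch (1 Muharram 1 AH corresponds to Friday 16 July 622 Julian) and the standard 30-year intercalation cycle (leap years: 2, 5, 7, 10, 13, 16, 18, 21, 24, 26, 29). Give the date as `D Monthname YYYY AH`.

14 Jumada al-Thani 945 AH

Julian Day Number of the source date = 2283123.
Converting JDN 2283123 to the tabular Islamic calendar gives 14 Jumada al-Thani 945 AH.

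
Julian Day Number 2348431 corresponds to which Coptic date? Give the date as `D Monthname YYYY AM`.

JDN 2348431 is 7 September 1717 in the Gregorian calendar.
In the Coptic calendar that day is 4 Pi Kogi Enavot 1433 AM.

4 Pi Kogi Enavot 1433 AM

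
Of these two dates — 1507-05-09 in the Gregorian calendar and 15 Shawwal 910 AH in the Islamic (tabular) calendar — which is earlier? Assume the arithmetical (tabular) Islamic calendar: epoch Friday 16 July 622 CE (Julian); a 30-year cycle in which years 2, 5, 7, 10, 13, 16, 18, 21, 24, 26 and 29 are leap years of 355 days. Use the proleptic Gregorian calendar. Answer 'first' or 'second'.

The two dates have Julian Day Numbers 2271608 and 2270839 respectively.
Since 2270839 < 2271608, the second date comes first.

second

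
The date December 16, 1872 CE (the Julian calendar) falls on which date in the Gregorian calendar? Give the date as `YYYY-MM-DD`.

For dates in this range the Gregorian date is 12 days ahead of the Julian.
16 December 1872 Julian + 12 days → 28 December 1872 Gregorian.

1872-12-28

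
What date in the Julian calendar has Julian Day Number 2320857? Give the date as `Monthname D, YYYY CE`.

JDN 2320857 is 10 March 1642 in the Gregorian calendar.
In the Julian calendar that day is February 28, 1642 CE.

February 28, 1642 CE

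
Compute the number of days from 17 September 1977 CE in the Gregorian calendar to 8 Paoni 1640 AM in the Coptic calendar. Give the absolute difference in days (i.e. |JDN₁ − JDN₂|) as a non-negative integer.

First date → JDN 2443404; second date → JDN 2423952.
The interval is |2443404 − 2423952| = 19452 days.

19452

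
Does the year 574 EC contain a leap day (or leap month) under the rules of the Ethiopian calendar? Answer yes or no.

574 mod 4 = 2; in the Ethiopian calendar a year is leap when year mod 4 = 3, so it is a common year.

no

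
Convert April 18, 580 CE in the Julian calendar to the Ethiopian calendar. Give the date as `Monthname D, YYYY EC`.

Julian Day Number of the source date = 1933011.
Converting JDN 1933011 to the Ethiopian calendar gives 23 Miyazya 572 EC.

Miyazya 23, 572 EC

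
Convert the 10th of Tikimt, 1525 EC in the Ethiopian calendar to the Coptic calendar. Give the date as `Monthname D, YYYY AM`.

Julian Day Number of the source date = 2280901.
Converting JDN 2280901 to the Coptic calendar gives 10 Paopi 1249 AM.

Paopi 10, 1249 AM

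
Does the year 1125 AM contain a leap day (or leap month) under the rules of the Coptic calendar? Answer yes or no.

no

1125 mod 4 = 1; in the Coptic calendar a year is leap when year mod 4 = 3, so it is a common year.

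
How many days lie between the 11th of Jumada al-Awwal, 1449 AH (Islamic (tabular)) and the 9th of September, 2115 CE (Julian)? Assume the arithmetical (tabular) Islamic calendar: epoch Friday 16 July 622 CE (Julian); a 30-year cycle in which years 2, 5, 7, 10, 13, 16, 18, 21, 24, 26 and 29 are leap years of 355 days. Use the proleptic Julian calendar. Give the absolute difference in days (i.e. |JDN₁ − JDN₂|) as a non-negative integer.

32122

First date → JDN 2461691; second date → JDN 2493813.
The interval is |2461691 − 2493813| = 32122 days.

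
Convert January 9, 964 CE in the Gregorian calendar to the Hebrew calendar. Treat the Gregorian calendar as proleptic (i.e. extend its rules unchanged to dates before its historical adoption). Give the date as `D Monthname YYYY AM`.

16 Tevet 4724 AM

Both dates share Julian Day Number 2073162; in the Hebrew calendar that is 16 Tevet 4724 AM.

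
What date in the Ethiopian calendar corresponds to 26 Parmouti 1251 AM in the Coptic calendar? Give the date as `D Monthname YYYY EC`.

26 Miyazya 1527 EC

The source date corresponds to 1 May 1535 in the proleptic Gregorian calendar (JDN 2281827).
That day falls on 26 Miyazya 1527 EC in the Ethiopian calendar.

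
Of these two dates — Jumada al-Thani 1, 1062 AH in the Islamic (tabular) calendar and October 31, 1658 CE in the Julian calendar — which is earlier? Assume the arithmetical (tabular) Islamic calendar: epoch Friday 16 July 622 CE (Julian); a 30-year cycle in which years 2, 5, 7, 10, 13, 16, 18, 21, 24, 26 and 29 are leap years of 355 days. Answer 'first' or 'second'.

Converting both to JDN: 2324571 vs 2326946; the smaller is the first.

first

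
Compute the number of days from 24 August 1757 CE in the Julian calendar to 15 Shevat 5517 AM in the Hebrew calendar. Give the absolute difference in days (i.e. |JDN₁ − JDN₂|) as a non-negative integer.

211

First date → JDN 2363038; second date → JDN 2362827.
The interval is |2363038 − 2362827| = 211 days.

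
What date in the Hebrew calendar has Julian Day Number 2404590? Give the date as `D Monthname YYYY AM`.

22 Sivan 5631 AM

The Gregorian equivalent of JDN 2404590 is 11 June 1871.
In the Hebrew calendar that day is 22 Sivan 5631 AM.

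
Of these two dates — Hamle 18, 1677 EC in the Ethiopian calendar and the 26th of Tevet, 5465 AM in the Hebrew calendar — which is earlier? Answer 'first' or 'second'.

first

The two dates have Julian Day Numbers 2336697 and 2343820 respectively.
Since 2336697 < 2343820, the first date comes first.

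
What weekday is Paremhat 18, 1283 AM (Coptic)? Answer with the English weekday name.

In the proleptic Gregorian calendar this is 24 March 1567 (JDN 2293477).
JDN 2293477 mod 7 = 4, and JDN 0 was a Monday, so this is a Friday.

Friday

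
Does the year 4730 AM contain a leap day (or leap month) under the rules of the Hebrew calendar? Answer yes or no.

Hebrew year 4730 is year 18 of its 19-year Metonic cycle; leap years are at positions 3, 6, 8, 11, 14, 17, 19, so it is a common year (12 months).

no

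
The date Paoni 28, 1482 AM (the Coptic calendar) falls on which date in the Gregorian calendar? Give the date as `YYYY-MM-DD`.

1766-07-03

Both dates share Julian Day Number 2366262; in the Gregorian calendar that is 3 July 1766 CE.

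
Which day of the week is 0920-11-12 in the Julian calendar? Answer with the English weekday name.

In the proleptic Gregorian calendar this is 17 November 920 (JDN 2057404).
JDN 2057404 mod 7 = 6, and JDN 0 was a Monday, so this is a Sunday.

Sunday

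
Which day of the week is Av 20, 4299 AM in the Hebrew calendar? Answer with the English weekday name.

Thursday

In the proleptic Gregorian calendar this is 23 July 539 (JDN 1918129).
1918129 ≡ 3 (mod 7); counting from Monday = 0 gives Thursday.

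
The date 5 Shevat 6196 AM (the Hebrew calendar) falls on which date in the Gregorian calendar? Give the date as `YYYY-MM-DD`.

2436-01-25

Both dates share Julian Day Number 2610815; in the Gregorian calendar that is 25 January 2436 CE.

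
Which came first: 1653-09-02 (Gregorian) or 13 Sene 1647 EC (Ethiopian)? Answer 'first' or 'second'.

first

Converting both to JDN: 2325051 vs 2325704; the smaller is the first.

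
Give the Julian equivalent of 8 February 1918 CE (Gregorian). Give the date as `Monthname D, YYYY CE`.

At this point the Julian calendar is 13 days behind the Gregorian.
8 February 1918 Gregorian − 13 days → 26 January 1918 Julian.

January 26, 1918 CE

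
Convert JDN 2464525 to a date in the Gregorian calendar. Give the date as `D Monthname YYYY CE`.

16 July 2035 CE

Counting from JDN 2299161 = 15 Oct 1582 gives an offset of 165364 days.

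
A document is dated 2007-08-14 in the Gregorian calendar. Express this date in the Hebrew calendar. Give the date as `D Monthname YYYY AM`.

Julian Day Number of the source date = 2454327.
Converting JDN 2454327 to the Hebrew calendar gives 30 Av 5767 AM.

30 Av 5767 AM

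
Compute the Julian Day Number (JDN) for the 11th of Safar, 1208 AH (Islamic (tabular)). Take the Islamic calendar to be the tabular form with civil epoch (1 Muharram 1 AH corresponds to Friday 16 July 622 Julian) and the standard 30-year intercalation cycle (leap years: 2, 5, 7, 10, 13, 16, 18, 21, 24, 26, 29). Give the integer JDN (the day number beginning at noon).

2376201

In the Gregorian calendar the same day is 18 September 1793.
JDN 2400001 is 17 November 1858 CE (Gregorian), MJD 0; the target day is −23800 days from there, so JDN = 2376201.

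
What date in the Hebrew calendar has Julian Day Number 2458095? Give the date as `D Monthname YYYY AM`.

19 Kislev 5778 AM

The Gregorian equivalent of JDN 2458095 is 7 December 2017.
In the Hebrew calendar that day is 19 Kislev 5778 AM.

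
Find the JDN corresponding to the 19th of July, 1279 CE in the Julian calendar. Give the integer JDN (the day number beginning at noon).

2188412

Equivalently 26 July 1279 (proleptic Gregorian).
JDN 2400001 is 17 November 1858 CE (Gregorian), MJD 0; the target day is −211589 days from there, so JDN = 2188412.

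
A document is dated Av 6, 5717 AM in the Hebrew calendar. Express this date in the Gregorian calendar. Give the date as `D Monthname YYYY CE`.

Both dates share Julian Day Number 2436054; in the Gregorian calendar that is 3 August 1957 CE.

3 August 1957 CE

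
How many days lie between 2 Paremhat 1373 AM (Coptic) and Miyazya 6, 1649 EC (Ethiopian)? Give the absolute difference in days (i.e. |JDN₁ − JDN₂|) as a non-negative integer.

34

First date → JDN 2326334; second date → JDN 2326368.
The interval is |2326334 − 2326368| = 34 days.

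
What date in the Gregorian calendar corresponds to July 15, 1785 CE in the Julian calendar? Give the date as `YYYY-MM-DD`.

1785-07-26

For dates in this range the Gregorian date is 11 days ahead of the Julian.
15 July 1785 Julian + 11 days → 26 July 1785 Gregorian.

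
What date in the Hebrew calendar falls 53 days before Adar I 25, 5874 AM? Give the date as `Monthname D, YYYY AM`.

Shevat 2, 5874 AM

JDN of Adar I 25, 5874 AM = 2493244.
2493244 − 53 = 2493191.
JDN 2493191 in the Hebrew calendar is Shevat 2, 5874 AM.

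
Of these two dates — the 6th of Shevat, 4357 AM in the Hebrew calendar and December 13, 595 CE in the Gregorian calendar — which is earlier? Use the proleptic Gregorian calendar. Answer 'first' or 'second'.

Converting both to JDN: 1939113 vs 1938726; the smaller is the second.

second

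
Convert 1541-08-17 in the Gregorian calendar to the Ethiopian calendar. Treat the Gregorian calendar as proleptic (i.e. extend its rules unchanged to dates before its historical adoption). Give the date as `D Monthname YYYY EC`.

14 Nehase 1533 EC

Both dates share Julian Day Number 2284127; in the Ethiopian calendar that is 14 Nehase 1533 EC.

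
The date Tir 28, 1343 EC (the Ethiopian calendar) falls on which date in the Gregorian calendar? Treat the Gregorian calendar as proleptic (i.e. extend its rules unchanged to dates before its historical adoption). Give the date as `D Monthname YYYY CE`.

31 January 1351 CE

Both dates share Julian Day Number 2214533; in the Gregorian calendar that is 31 January 1351 CE.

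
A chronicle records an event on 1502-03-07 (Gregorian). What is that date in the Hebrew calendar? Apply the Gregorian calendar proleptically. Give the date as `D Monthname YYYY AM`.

Both dates share Julian Day Number 2269719; in the Hebrew calendar that is 17 Adar 5262 AM.

17 Adar 5262 AM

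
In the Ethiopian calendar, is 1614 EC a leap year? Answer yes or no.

1614 mod 4 = 2; in the Ethiopian calendar a year is leap when year mod 4 = 3, so it is a common year.

no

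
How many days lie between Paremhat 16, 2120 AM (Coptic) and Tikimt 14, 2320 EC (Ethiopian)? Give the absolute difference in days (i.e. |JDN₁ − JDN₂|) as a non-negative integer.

JDN of the first date = 2599190.
JDN of the second date = 2571279.
|2571279 − 2599190| = 27911.

27911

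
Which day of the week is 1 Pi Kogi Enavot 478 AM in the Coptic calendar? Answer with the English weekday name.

Equivalently 28 August 762 Gregorian, JDN 1999614.
Since JDN mod 7 = 1 (0 = Monday), the day is Tuesday.

Tuesday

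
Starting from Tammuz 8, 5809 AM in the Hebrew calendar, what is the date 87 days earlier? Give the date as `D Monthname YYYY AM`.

Counting 87 days back from JDN 2469631 reaches JDN 2469544, which is 10 Nisan 5809 AM.

10 Nisan 5809 AM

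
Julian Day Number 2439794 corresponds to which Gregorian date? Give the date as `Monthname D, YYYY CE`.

October 30, 1967 CE

JDN 2451545 is 1 Jan 2000; 2439794 is −11751 days from there.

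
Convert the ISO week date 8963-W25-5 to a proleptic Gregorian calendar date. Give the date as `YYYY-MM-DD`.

ISO week 1 of 8963 is the week containing the first Thursday of 8963.
Week 25, day 5 (Friday) lands on 8963-06-24.

8963-06-24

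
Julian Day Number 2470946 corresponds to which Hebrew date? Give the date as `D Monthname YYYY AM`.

24 Shevat 5813 AM

JDN 2470946 is 12 February 2053 in the Gregorian calendar.
In the Hebrew calendar that day is 24 Shevat 5813 AM.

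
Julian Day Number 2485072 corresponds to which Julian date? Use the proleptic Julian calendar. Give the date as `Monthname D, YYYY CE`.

The Gregorian equivalent of JDN 2485072 is 17 October 2091.
In the Julian calendar that day is October 4, 2091 CE.

October 4, 2091 CE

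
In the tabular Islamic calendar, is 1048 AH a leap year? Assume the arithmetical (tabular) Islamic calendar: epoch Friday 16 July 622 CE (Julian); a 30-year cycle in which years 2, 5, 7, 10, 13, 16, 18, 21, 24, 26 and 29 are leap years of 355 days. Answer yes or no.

no

Year 1048 AH is year 28 of its 30-year cycle; leap positions are 2, 5, 7, 10, 13, 16, 18, 21, 24, 26, 29, so it is a common year (354 days).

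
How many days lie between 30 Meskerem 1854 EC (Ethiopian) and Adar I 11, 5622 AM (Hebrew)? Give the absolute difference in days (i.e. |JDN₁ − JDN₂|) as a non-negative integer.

First date → JDN 2401058; second date → JDN 2401183.
The interval is |2401058 − 2401183| = 125 days.

125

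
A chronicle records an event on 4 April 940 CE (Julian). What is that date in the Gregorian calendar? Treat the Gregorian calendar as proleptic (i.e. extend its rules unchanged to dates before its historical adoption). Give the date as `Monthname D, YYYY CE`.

April 9, 940 CE

At this point the Julian calendar is 5 days behind the Gregorian.
4 April 940 Julian + 5 days → 9 April 940 Gregorian.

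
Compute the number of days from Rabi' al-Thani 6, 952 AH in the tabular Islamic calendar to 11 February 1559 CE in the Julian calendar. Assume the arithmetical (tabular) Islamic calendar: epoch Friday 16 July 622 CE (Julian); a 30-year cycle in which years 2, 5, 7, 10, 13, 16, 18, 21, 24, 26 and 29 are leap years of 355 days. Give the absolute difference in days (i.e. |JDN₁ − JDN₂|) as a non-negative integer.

4987

First date → JDN 2285537; second date → JDN 2290524.
The interval is |2285537 − 2290524| = 4987 days.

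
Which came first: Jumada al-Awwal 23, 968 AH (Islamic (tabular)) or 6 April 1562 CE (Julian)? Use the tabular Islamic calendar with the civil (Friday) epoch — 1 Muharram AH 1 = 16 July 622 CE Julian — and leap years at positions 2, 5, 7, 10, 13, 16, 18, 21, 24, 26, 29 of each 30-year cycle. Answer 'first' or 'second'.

first

Converting both to JDN: 2291253 vs 2291674; the smaller is the first.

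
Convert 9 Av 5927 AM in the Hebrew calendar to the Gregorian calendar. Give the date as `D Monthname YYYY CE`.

25 July 2167 CE

Julian Day Number of the source date = 2512746.
Converting JDN 2512746 to the Gregorian calendar gives 25 July 2167 CE.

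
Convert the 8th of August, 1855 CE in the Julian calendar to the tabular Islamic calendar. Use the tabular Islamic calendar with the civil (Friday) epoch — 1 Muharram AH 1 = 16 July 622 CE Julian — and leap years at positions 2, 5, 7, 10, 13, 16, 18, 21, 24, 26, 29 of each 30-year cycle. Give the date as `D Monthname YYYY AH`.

6 Dhu al-Hijjah 1271 AH

Both dates share Julian Day Number 2398816; in the tabular Islamic calendar that is 6 Dhu al-Hijjah 1271 AH.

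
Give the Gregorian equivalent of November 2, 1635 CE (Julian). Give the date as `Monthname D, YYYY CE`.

November 12, 1635 CE

The Julian–Gregorian offset here is 10 days (Julian trailing).
2 November 1635 Julian + 10 days → 12 November 1635 Gregorian.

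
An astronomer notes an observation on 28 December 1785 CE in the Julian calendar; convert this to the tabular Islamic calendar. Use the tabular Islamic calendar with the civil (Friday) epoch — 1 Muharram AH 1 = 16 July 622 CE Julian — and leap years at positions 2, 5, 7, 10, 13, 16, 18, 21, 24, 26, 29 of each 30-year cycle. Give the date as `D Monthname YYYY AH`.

7 Rabi' al-Awwal 1200 AH

Julian Day Number of the source date = 2373391.
Converting JDN 2373391 to the tabular Islamic calendar gives 7 Rabi' al-Awwal 1200 AH.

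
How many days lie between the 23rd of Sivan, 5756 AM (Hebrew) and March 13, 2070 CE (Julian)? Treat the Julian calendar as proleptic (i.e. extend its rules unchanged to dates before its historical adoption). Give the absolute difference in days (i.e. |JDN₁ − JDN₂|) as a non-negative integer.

First date → JDN 2450245; second date → JDN 2477197.
The interval is |2450245 − 2477197| = 26952 days.

26952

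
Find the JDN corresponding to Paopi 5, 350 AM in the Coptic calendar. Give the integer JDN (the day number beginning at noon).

1952536

Equivalently 5 October 633 (proleptic Gregorian).
JDN 2299161 is 15 October 1582 CE (Gregorian); the target day is −346625 days from there, so JDN = 1952536.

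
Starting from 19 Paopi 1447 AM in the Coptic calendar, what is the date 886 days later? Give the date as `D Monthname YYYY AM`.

The starting date is JDN 2353229; 2353229 + 886 = 2354115.
JDN 2354115 corresponds to 24 Paremhat 1449 AM.

24 Paremhat 1449 AM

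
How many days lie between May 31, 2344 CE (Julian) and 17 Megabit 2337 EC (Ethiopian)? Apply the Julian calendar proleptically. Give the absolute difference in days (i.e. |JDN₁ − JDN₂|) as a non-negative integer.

286

JDN of the first date = 2577355.
JDN of the second date = 2577641.
|2577641 − 2577355| = 286.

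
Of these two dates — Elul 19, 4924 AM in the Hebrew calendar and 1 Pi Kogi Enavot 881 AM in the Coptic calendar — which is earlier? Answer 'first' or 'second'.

The two dates have Julian Day Numbers 2146460 and 2146810 respectively.
Since 2146460 < 2146810, the first date comes first.

first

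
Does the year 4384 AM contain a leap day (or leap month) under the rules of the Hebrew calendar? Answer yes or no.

Hebrew year 4384 is year 14 of its 19-year Metonic cycle; leap years are at positions 3, 6, 8, 11, 14, 17, 19, so it is a leap year (13 months).

yes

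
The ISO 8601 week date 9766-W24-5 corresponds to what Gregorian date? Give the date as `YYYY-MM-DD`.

9766-06-13

ISO week 1 of 9766 is the week containing the first Thursday of 9766.
Week 24, day 5 (Friday) lands on 9766-06-13.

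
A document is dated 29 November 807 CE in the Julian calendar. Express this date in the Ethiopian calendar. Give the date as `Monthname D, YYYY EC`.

Tahsas 2, 800 EC

Both dates share Julian Day Number 2016147; in the Ethiopian calendar that is 2 Tahsas 800 EC.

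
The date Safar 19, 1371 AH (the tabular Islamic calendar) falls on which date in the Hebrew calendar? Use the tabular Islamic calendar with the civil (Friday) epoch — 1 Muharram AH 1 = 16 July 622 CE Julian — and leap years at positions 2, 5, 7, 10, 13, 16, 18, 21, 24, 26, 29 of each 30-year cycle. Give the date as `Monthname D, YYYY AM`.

Cheshvan 20, 5712 AM

Julian Day Number of the source date = 2433970.
Converting JDN 2433970 to the Hebrew calendar gives 20 Cheshvan 5712 AM.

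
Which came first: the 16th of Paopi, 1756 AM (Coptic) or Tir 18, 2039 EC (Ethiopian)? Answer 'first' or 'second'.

first

First date → JDN 2466089; second date → JDN 2468737.
JDN 2466089 < JDN 2468737, so the first date is earlier.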